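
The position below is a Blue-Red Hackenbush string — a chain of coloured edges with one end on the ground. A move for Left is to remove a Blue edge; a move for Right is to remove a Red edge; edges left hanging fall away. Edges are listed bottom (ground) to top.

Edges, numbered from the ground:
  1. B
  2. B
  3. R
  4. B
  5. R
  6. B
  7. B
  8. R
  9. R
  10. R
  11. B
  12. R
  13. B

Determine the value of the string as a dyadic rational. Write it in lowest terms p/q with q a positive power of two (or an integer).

3467/2048

1 of 13 · B · max L 0 · min R +∞ => 1
2 of 13 · BB · max L 1 · min R +∞ => 2
3 of 13 · BBR · max L 1 · min R 2 => 3/2
4 of 13 · BBRB · max L 3/2 · min R 2 => 7/4
5 of 13 · BBRBR · max L 3/2 · min R 7/4 => 13/8
6 of 13 · BBRBRB · max L 13/8 · min R 7/4 => 27/16
7 of 13 · BBRBRBB · max L 27/16 · min R 7/4 => 55/32
8 of 13 · BBRBRBBR · max L 27/16 · min R 55/32 => 109/64
9 of 13 · BBRBRBBRR · max L 27/16 · min R 109/64 => 217/128
10 of 13 · BBRBRBBRRR · max L 27/16 · min R 217/128 => 433/256
11 of 13 · BBRBRBBRRRB · max L 433/256 · min R 217/128 => 867/512
12 of 13 · BBRBRBBRRRBR · max L 433/256 · min R 867/512 => 1733/1024
13 of 13 · BBRBRBBRRRBRB · max L 1733/1024 · min R 867/512 => 3467/2048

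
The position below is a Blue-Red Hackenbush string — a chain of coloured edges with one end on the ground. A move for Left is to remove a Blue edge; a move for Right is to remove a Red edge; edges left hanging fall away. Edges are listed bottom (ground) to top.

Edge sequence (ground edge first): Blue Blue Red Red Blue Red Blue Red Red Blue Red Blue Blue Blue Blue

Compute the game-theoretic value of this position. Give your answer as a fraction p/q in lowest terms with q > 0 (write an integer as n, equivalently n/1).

Build val(s[:k]) for k = 1..15, string s = Blue Blue Red Red Blue Red Blue Red Red Blue Red Blue Blue Blue Blue.
edge 1 of 15 (Blue): { 0 | · } so 1
edge 2 of 15 (Blue): { 0, 1 | · } so 2
edge 3 of 15 (Red): { 0, 1 | 2 } so 3/2
edge 4 of 15 (Red): { 0, 1 | 3/2, 2 } so 5/4
edge 5 of 15 (Blue): { 0, 1, 5/4 | 3/2, 2 } so 11/8
edge 6 of 15 (Red): { 0, 1, 5/4 | 11/8, 3/2, 2 } so 21/16
edge 7 of 15 (Blue): { 0, 1, 5/4, 21/16 | 11/8, 3/2, 2 } so 43/32
edge 8 of 15 (Red): { 0, 1, 5/4, 21/16 | 43/32, 11/8, 3/2, 2 } so 85/64
edge 9 of 15 (Red): { 0, 1, 5/4, 21/16 | 85/64, 43/32, 11/8, 3/2, 2 } so 169/128
edge 10 of 15 (Blue): { 0, 1, 5/4, 21/16, 169/128 | 85/64, 43/32, 11/8, 3/2, 2 } so 339/256
edge 11 of 15 (Red): { 0, 1, 5/4, 21/16, 169/128 | 339/256, 85/64, 43/32, 11/8, 3/2, 2 } so 677/512
edge 12 of 15 (Blue): { 0, 1, 5/4, 21/16, 169/128, 677/512 | 339/256, 85/64, 43/32, 11/8, 3/2, 2 } so 1355/1024
edge 13 of 15 (Blue): { 0, 1, 5/4, 21/16, 169/128, 677/512, 1355/1024 | 339/256, 85/64, 43/32, 11/8, 3/2, 2 } so 2711/2048
edge 14 of 15 (Blue): { 0, 1, 5/4, 21/16, 169/128, 677/512, 1355/1024, 2711/2048 | 339/256, 85/64, 43/32, 11/8, 3/2, 2 } so 5423/4096
edge 15 of 15 (Blue): { 0, 1, 5/4, 21/16, 169/128, 677/512, 1355/1024, 2711/2048, 5423/4096 | 339/256, 85/64, 43/32, 11/8, 3/2, 2 } so 10847/8192

10847/8192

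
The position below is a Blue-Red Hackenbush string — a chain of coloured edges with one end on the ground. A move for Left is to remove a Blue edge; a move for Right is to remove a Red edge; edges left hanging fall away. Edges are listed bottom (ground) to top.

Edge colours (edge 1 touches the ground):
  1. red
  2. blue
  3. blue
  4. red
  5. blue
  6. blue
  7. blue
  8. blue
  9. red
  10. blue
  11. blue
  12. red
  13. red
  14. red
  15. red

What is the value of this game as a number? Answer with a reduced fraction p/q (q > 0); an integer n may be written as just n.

-4255/16384

1 of 15 · r · max L −∞ · min R 0 → -1
2 of 15 · rb · max L -1 · min R 0 → -1/2
3 of 15 · rbb · max L -1/2 · min R 0 → -1/4
4 of 15 · rbbr · max L -1/2 · min R -1/4 → -3/8
5 of 15 · rbbrb · max L -3/8 · min R -1/4 → -5/16
6 of 15 · rbbrbb · max L -5/16 · min R -1/4 → -9/32
7 of 15 · rbbrbbb · max L -9/32 · min R -1/4 → -17/64
8 of 15 · rbbrbbbb · max L -17/64 · min R -1/4 → -33/128
9 of 15 · rbbrbbbbr · max L -17/64 · min R -33/128 → -67/256
10 of 15 · rbbrbbbbrb · max L -67/256 · min R -33/128 → -133/512
11 of 15 · rbbrbbbbrbb · max L -133/512 · min R -33/128 → -265/1024
12 of 15 · rbbrbbbbrbbr · max L -133/512 · min R -265/1024 → -531/2048
13 of 15 · rbbrbbbbrbbrr · max L -133/512 · min R -531/2048 → -1063/4096
14 of 15 · rbbrbbbbrbbrrr · max L -133/512 · min R -1063/4096 → -2127/8192
15 of 15 · rbbrbbbbrbbrrrr · max L -133/512 · min R -2127/8192 → -4255/16384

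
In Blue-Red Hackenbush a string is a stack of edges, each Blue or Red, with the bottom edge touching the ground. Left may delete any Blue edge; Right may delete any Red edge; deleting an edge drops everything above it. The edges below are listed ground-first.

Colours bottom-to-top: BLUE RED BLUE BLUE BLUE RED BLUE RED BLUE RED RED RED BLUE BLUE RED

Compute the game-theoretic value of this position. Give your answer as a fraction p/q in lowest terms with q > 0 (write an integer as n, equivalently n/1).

14989/16384

Recurse on prefixes of the 15-edge string BLUE RED BLUE BLUE BLUE RED BLUE RED BLUE RED RED RED BLUE BLUE RED:
step 1: add BLUE to get B; options L={ 0 } R={ (no moves) } so 1
step 2: add RED to get BR; options L={ 0 } R={ 1 } so 1/2
step 3: add BLUE to get BRB; options L={ 0 1/2 } R={ 1 } so 3/4
step 4: add BLUE to get BRBB; options L={ 0 1/2 3/4 } R={ 1 } so 7/8
step 5: add BLUE to get BRBBB; options L={ 0 1/2 3/4 7/8 } R={ 1 } so 15/16
step 6: add RED to get BRBBBR; options L={ 0 1/2 3/4 7/8 } R={ 15/16 1 } so 29/32
step 7: add BLUE to get BRBBBRB; options L={ 0 1/2 3/4 7/8 29/32 } R={ 15/16 1 } so 59/64
step 8: add RED to get BRBBBRBR; options L={ 0 1/2 3/4 7/8 29/32 } R={ 59/64 15/16 1 } so 117/128
step 9: add BLUE to get BRBBBRBRB; options L={ 0 1/2 3/4 7/8 29/32 117/128 } R={ 59/64 15/16 1 } so 235/256
step 10: add RED to get BRBBBRBRBR; options L={ 0 1/2 3/4 7/8 29/32 117/128 } R={ 235/256 59/64 15/16 1 } so 469/512
step 11: add RED to get BRBBBRBRBRR; options L={ 0 1/2 3/4 7/8 29/32 117/128 } R={ 469/512 235/256 59/64 15/16 1 } so 937/1024
step 12: add RED to get BRBBBRBRBRRR; options L={ 0 1/2 3/4 7/8 29/32 117/128 } R={ 937/1024 469/512 235/256 59/64 15/16 1 } so 1873/2048
step 13: add BLUE to get BRBBBRBRBRRRB; options L={ 0 1/2 3/4 7/8 29/32 117/128 1873/2048 } R={ 937/1024 469/512 235/256 59/64 15/16 1 } so 3747/4096
step 14: add BLUE to get BRBBBRBRBRRRBB; options L={ 0 1/2 3/4 7/8 29/32 117/128 1873/2048 3747/4096 } R={ 937/1024 469/512 235/256 59/64 15/16 1 } so 7495/8192
step 15: add RED to get BRBBBRBRBRRRBBR; options L={ 0 1/2 3/4 7/8 29/32 117/128 1873/2048 3747/4096 } R={ 7495/8192 937/1024 469/512 235/256 59/64 15/16 1 } so 14989/16384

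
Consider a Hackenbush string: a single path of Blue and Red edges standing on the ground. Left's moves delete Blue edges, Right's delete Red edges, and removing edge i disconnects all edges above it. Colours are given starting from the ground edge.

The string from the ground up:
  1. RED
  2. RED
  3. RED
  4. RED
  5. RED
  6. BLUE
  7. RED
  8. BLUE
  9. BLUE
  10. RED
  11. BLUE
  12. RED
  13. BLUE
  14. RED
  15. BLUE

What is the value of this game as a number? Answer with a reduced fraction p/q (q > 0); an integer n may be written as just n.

-4693/1024

Recurse on prefixes of the 15-edge string RED RED RED RED RED BLUE RED BLUE BLUE RED BLUE RED BLUE RED BLUE:
step 1: add RED to get R; options L={ none } R={ 0 } = -1
step 2: add RED to get RR; options L={ none } R={ -1, 0 } = -2
step 3: add RED to get RRR; options L={ none } R={ -2, -1, 0 } = -3
step 4: add RED to get RRRR; options L={ none } R={ -3, -2, -1, 0 } = -4
step 5: add RED to get RRRRR; options L={ none } R={ -4, -3, -2, -1, 0 } = -5
step 6: add BLUE to get RRRRRB; options L={ -5 } R={ -4, -3, -2, -1, 0 } = -9/2
step 7: add RED to get RRRRRBR; options L={ -5 } R={ -9/2, -4, -3, -2, -1, 0 } = -19/4
step 8: add BLUE to get RRRRRBRB; options L={ -5, -19/4 } R={ -9/2, -4, -3, -2, -1, 0 } = -37/8
step 9: add BLUE to get RRRRRBRBB; options L={ -5, -19/4, -37/8 } R={ -9/2, -4, -3, -2, -1, 0 } = -73/16
step 10: add RED to get RRRRRBRBBR; options L={ -5, -19/4, -37/8 } R={ -73/16, -9/2, -4, -3, -2, -1, 0 } = -147/32
step 11: add BLUE to get RRRRRBRBBRB; options L={ -5, -19/4, -37/8, -147/32 } R={ -73/16, -9/2, -4, -3, -2, -1, 0 } = -293/64
step 12: add RED to get RRRRRBRBBRBR; options L={ -5, -19/4, -37/8, -147/32 } R={ -293/64, -73/16, -9/2, -4, -3, -2, -1, 0 } = -587/128
step 13: add BLUE to get RRRRRBRBBRBRB; options L={ -5, -19/4, -37/8, -147/32, -587/128 } R={ -293/64, -73/16, -9/2, -4, -3, -2, -1, 0 } = -1173/256
step 14: add RED to get RRRRRBRBBRBRBR; options L={ -5, -19/4, -37/8, -147/32, -587/128 } R={ -1173/256, -293/64, -73/16, -9/2, -4, -3, -2, -1, 0 } = -2347/512
step 15: add BLUE to get RRRRRBRBBRBRBRB; options L={ -5, -19/4, -37/8, -147/32, -587/128, -2347/512 } R={ -1173/256, -293/64, -73/16, -9/2, -4, -3, -2, -1, 0 } = -4693/1024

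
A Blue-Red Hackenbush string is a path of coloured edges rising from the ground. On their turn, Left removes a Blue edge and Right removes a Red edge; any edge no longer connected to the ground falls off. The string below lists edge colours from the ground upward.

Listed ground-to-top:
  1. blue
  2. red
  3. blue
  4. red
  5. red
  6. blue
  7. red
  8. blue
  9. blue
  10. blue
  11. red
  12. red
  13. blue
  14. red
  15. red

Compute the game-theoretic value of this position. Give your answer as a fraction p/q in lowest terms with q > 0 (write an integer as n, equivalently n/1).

9673/16384

Prefix values for blue red blue red red blue red blue blue blue red red blue red red via {L|R} + simplicity:
1 of 15 · b · max L 0 · min R +∞ gives 1
2 of 15 · br · max L 0 · min R 1 gives 1/2
3 of 15 · brb · max L 1/2 · min R 1 gives 3/4
4 of 15 · brbr · max L 1/2 · min R 3/4 gives 5/8
5 of 15 · brbrr · max L 1/2 · min R 5/8 gives 9/16
6 of 15 · brbrrb · max L 9/16 · min R 5/8 gives 19/32
7 of 15 · brbrrbr · max L 9/16 · min R 19/32 gives 37/64
8 of 15 · brbrrbrb · max L 37/64 · min R 19/32 gives 75/128
9 of 15 · brbrrbrbb · max L 75/128 · min R 19/32 gives 151/256
10 of 15 · brbrrbrbbb · max L 151/256 · min R 19/32 gives 303/512
11 of 15 · brbrrbrbbbr · max L 151/256 · min R 303/512 gives 605/1024
12 of 15 · brbrrbrbbbrr · max L 151/256 · min R 605/1024 gives 1209/2048
13 of 15 · brbrrbrbbbrrb · max L 1209/2048 · min R 605/1024 gives 2419/4096
14 of 15 · brbrrbrbbbrrbr · max L 1209/2048 · min R 2419/4096 gives 4837/8192
15 of 15 · brbrrbrbbbrrbrr · max L 1209/2048 · min R 4837/8192 gives 9673/16384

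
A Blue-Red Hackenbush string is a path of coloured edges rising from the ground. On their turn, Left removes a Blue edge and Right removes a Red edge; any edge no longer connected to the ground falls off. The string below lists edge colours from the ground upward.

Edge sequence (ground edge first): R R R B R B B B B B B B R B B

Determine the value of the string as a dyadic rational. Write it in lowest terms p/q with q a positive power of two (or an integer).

Recurse on prefixes of the 15-edge string R R R B R B B B B B B B R B B:
edge 1 of 15 (R): { · | 0 } = -1
edge 2 of 15 (R): { · | -1 0 } = -2
edge 3 of 15 (R): { · | -2 -1 0 } = -3
edge 4 of 15 (B): { -3 | -2 -1 0 } = -5/2
edge 5 of 15 (R): { -3 | -5/2 -2 -1 0 } = -11/4
edge 6 of 15 (B): { -3 -11/4 | -5/2 -2 -1 0 } = -21/8
edge 7 of 15 (B): { -3 -11/4 -21/8 | -5/2 -2 -1 0 } = -41/16
edge 8 of 15 (B): { -3 -11/4 -21/8 -41/16 | -5/2 -2 -1 0 } = -81/32
edge 9 of 15 (B): { -3 -11/4 -21/8 -41/16 -81/32 | -5/2 -2 -1 0 } = -161/64
edge 10 of 15 (B): { -3 -11/4 -21/8 -41/16 -81/32 -161/64 | -5/2 -2 -1 0 } = -321/128
edge 11 of 15 (B): { -3 -11/4 -21/8 -41/16 -81/32 -161/64 -321/128 | -5/2 -2 -1 0 } = -641/256
edge 12 of 15 (B): { -3 -11/4 -21/8 -41/16 -81/32 -161/64 -321/128 -641/256 | -5/2 -2 -1 0 } = -1281/512
edge 13 of 15 (R): { -3 -11/4 -21/8 -41/16 -81/32 -161/64 -321/128 -641/256 | -1281/512 -5/2 -2 -1 0 } = -2563/1024
edge 14 of 15 (B): { -3 -11/4 -21/8 -41/16 -81/32 -161/64 -321/128 -641/256 -2563/1024 | -1281/512 -5/2 -2 -1 0 } = -5125/2048
edge 15 of 15 (B): { -3 -11/4 -21/8 -41/16 -81/32 -161/64 -321/128 -641/256 -2563/1024 -5125/2048 | -1281/512 -5/2 -2 -1 0 } = -10249/4096

-10249/4096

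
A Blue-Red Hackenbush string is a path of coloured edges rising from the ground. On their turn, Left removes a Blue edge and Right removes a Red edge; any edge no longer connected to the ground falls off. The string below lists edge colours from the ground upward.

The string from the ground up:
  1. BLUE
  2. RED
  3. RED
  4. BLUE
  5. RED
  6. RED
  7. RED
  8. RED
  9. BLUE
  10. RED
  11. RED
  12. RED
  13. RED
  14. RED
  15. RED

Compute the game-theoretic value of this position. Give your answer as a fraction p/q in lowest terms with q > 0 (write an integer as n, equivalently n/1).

Prefix values for BLUE RED RED BLUE RED RED RED RED BLUE RED RED RED RED RED RED via {L|R} + simplicity:
1 of 15 · B · max L 0 · min R +∞ ⇒ 1
2 of 15 · BR · max L 0 · min R 1 ⇒ 1/2
3 of 15 · BRR · max L 0 · min R 1/2 ⇒ 1/4
4 of 15 · BRRB · max L 1/4 · min R 1/2 ⇒ 3/8
5 of 15 · BRRBR · max L 1/4 · min R 3/8 ⇒ 5/16
6 of 15 · BRRBRR · max L 1/4 · min R 5/16 ⇒ 9/32
7 of 15 · BRRBRRR · max L 1/4 · min R 9/32 ⇒ 17/64
8 of 15 · BRRBRRRR · max L 1/4 · min R 17/64 ⇒ 33/128
9 of 15 · BRRBRRRRB · max L 33/128 · min R 17/64 ⇒ 67/256
10 of 15 · BRRBRRRRBR · max L 33/128 · min R 67/256 ⇒ 133/512
11 of 15 · BRRBRRRRBRR · max L 33/128 · min R 133/512 ⇒ 265/1024
12 of 15 · BRRBRRRRBRRR · max L 33/128 · min R 265/1024 ⇒ 529/2048
13 of 15 · BRRBRRRRBRRRR · max L 33/128 · min R 529/2048 ⇒ 1057/4096
14 of 15 · BRRBRRRRBRRRRR · max L 33/128 · min R 1057/4096 ⇒ 2113/8192
15 of 15 · BRRBRRRRBRRRRRR · max L 33/128 · min R 2113/8192 ⇒ 4225/16384

4225/16384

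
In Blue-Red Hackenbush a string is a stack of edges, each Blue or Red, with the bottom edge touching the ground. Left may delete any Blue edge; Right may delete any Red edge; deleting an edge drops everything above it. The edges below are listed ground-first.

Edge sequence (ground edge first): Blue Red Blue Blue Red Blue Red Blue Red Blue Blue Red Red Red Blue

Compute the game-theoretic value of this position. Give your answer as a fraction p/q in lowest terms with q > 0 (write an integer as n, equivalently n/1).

13667/16384

value(B) = { 0 | (no moves) } so 1
value(BR) = { 0 | 1 } so 1/2
value(BRB) = { 0; 1/2 | 1 } so 3/4
value(BRBB) = { 0; 1/2; 3/4 | 1 } so 7/8
value(BRBBR) = { 0; 1/2; 3/4 | 7/8; 1 } so 13/16
value(BRBBRB) = { 0; 1/2; 3/4; 13/16 | 7/8; 1 } so 27/32
value(BRBBRBR) = { 0; 1/2; 3/4; 13/16 | 27/32; 7/8; 1 } so 53/64
value(BRBBRBRB) = { 0; 1/2; 3/4; 13/16; 53/64 | 27/32; 7/8; 1 } so 107/128
value(BRBBRBRBR) = { 0; 1/2; 3/4; 13/16; 53/64 | 107/128; 27/32; 7/8; 1 } so 213/256
value(BRBBRBRBRB) = { 0; 1/2; 3/4; 13/16; 53/64; 213/256 | 107/128; 27/32; 7/8; 1 } so 427/512
value(BRBBRBRBRBB) = { 0; 1/2; 3/4; 13/16; 53/64; 213/256; 427/512 | 107/128; 27/32; 7/8; 1 } so 855/1024
value(BRBBRBRBRBBR) = { 0; 1/2; 3/4; 13/16; 53/64; 213/256; 427/512 | 855/1024; 107/128; 27/32; 7/8; 1 } so 1709/2048
value(BRBBRBRBRBBRR) = { 0; 1/2; 3/4; 13/16; 53/64; 213/256; 427/512 | 1709/2048; 855/1024; 107/128; 27/32; 7/8; 1 } so 3417/4096
value(BRBBRBRBRBBRRR) = { 0; 1/2; 3/4; 13/16; 53/64; 213/256; 427/512 | 3417/4096; 1709/2048; 855/1024; 107/128; 27/32; 7/8; 1 } so 6833/8192
value(BRBBRBRBRBBRRRB) = { 0; 1/2; 3/4; 13/16; 53/64; 213/256; 427/512; 6833/8192 | 3417/4096; 1709/2048; 855/1024; 107/128; 27/32; 7/8; 1 } so 13667/16384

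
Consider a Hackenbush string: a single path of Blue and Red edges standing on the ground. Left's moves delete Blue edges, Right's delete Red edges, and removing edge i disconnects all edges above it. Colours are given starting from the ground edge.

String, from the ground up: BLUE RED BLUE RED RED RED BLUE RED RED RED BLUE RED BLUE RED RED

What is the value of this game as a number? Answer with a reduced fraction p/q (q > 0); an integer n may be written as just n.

8745/16384

Build value(s[:k]) for k = 1..15, string s = BLUE RED BLUE RED RED RED BLUE RED RED RED BLUE RED BLUE RED RED.
B: Left { 0 }, Right { · } ⇒ simplest 1
BR: Left { 0 }, Right { 1 } ⇒ simplest 1/2
BRB: Left { 0 1/2 }, Right { 1 } ⇒ simplest 3/4
BRBR: Left { 0 1/2 }, Right { 3/4 1 } ⇒ simplest 5/8
BRBRR: Left { 0 1/2 }, Right { 5/8 3/4 1 } ⇒ simplest 9/16
BRBRRR: Left { 0 1/2 }, Right { 9/16 5/8 3/4 1 } ⇒ simplest 17/32
BRBRRRB: Left { 0 1/2 17/32 }, Right { 9/16 5/8 3/4 1 } ⇒ simplest 35/64
BRBRRRBR: Left { 0 1/2 17/32 }, Right { 35/64 9/16 5/8 3/4 1 } ⇒ simplest 69/128
BRBRRRBRR: Left { 0 1/2 17/32 }, Right { 69/128 35/64 9/16 5/8 3/4 1 } ⇒ simplest 137/256
BRBRRRBRRR: Left { 0 1/2 17/32 }, Right { 137/256 69/128 35/64 9/16 5/8 3/4 1 } ⇒ simplest 273/512
BRBRRRBRRRB: Left { 0 1/2 17/32 273/512 }, Right { 137/256 69/128 35/64 9/16 5/8 3/4 1 } ⇒ simplest 547/1024
BRBRRRBRRRBR: Left { 0 1/2 17/32 273/512 }, Right { 547/1024 137/256 69/128 35/64 9/16 5/8 3/4 1 } ⇒ simplest 1093/2048
BRBRRRBRRRBRB: Left { 0 1/2 17/32 273/512 1093/2048 }, Right { 547/1024 137/256 69/128 35/64 9/16 5/8 3/4 1 } ⇒ simplest 2187/4096
BRBRRRBRRRBRBR: Left { 0 1/2 17/32 273/512 1093/2048 }, Right { 2187/4096 547/1024 137/256 69/128 35/64 9/16 5/8 3/4 1 } ⇒ simplest 4373/8192
BRBRRRBRRRBRBRR: Left { 0 1/2 17/32 273/512 1093/2048 }, Right { 4373/8192 2187/4096 547/1024 137/256 69/128 35/64 9/16 5/8 3/4 1 } ⇒ simplest 8745/16384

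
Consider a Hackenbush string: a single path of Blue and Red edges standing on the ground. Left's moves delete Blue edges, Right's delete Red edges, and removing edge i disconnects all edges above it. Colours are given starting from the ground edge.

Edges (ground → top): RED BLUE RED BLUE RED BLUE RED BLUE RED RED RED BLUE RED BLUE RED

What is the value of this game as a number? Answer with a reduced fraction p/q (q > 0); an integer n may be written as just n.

-10987/16384

val_1 [R]  L=[(no moves)]  R=[0]  -> -1
val_2 [RB]  L=[-1]  R=[0]  -> -1/2
val_3 [RBR]  L=[-1]  R=[-1/2 0]  -> -3/4
val_4 [RBRB]  L=[-1 -3/4]  R=[-1/2 0]  -> -5/8
val_5 [RBRBR]  L=[-1 -3/4]  R=[-5/8 -1/2 0]  -> -11/16
val_6 [RBRBRB]  L=[-1 -3/4 -11/16]  R=[-5/8 -1/2 0]  -> -21/32
val_7 [RBRBRBR]  L=[-1 -3/4 -11/16]  R=[-21/32 -5/8 -1/2 0]  -> -43/64
val_8 [RBRBRBRB]  L=[-1 -3/4 -11/16 -43/64]  R=[-21/32 -5/8 -1/2 0]  -> -85/128
val_9 [RBRBRBRBR]  L=[-1 -3/4 -11/16 -43/64]  R=[-85/128 -21/32 -5/8 -1/2 0]  -> -171/256
val_10 [RBRBRBRBRR]  L=[-1 -3/4 -11/16 -43/64]  R=[-171/256 -85/128 -21/32 -5/8 -1/2 0]  -> -343/512
val_11 [RBRBRBRBRRR]  L=[-1 -3/4 -11/16 -43/64]  R=[-343/512 -171/256 -85/128 -21/32 -5/8 -1/2 0]  -> -687/1024
val_12 [RBRBRBRBRRRB]  L=[-1 -3/4 -11/16 -43/64 -687/1024]  R=[-343/512 -171/256 -85/128 -21/32 -5/8 -1/2 0]  -> -1373/2048
val_13 [RBRBRBRBRRRBR]  L=[-1 -3/4 -11/16 -43/64 -687/1024]  R=[-1373/2048 -343/512 -171/256 -85/128 -21/32 -5/8 -1/2 0]  -> -2747/4096
val_14 [RBRBRBRBRRRBRB]  L=[-1 -3/4 -11/16 -43/64 -687/1024 -2747/4096]  R=[-1373/2048 -343/512 -171/256 -85/128 -21/32 -5/8 -1/2 0]  -> -5493/8192
val_15 [RBRBRBRBRRRBRBR]  L=[-1 -3/4 -11/16 -43/64 -687/1024 -2747/4096]  R=[-5493/8192 -1373/2048 -343/512 -171/256 -85/128 -21/32 -5/8 -1/2 0]  -> -10987/16384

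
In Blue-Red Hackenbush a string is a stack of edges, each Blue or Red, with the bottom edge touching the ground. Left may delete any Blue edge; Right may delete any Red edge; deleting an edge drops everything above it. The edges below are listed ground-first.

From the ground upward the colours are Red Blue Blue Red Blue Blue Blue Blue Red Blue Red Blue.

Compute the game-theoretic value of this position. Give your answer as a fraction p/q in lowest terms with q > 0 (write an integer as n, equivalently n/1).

-533/2048

Recurse on prefixes of the 12-edge string Red Blue Blue Red Blue Blue Blue Blue Red Blue Red Blue:
R: Left { · }, Right { 0 } ⇒ simplest -1
RB: Left { -1 }, Right { 0 } ⇒ simplest -1/2
RBB: Left { -1; -1/2 }, Right { 0 } ⇒ simplest -1/4
RBBR: Left { -1; -1/2 }, Right { -1/4; 0 } ⇒ simplest -3/8
RBBRB: Left { -1; -1/2; -3/8 }, Right { -1/4; 0 } ⇒ simplest -5/16
RBBRBB: Left { -1; -1/2; -3/8; -5/16 }, Right { -1/4; 0 } ⇒ simplest -9/32
RBBRBBB: Left { -1; -1/2; -3/8; -5/16; -9/32 }, Right { -1/4; 0 } ⇒ simplest -17/64
RBBRBBBB: Left { -1; -1/2; -3/8; -5/16; -9/32; -17/64 }, Right { -1/4; 0 } ⇒ simplest -33/128
RBBRBBBBR: Left { -1; -1/2; -3/8; -5/16; -9/32; -17/64 }, Right { -33/128; -1/4; 0 } ⇒ simplest -67/256
RBBRBBBBRB: Left { -1; -1/2; -3/8; -5/16; -9/32; -17/64; -67/256 }, Right { -33/128; -1/4; 0 } ⇒ simplest -133/512
RBBRBBBBRBR: Left { -1; -1/2; -3/8; -5/16; -9/32; -17/64; -67/256 }, Right { -133/512; -33/128; -1/4; 0 } ⇒ simplest -267/1024
RBBRBBBBRBRB: Left { -1; -1/2; -3/8; -5/16; -9/32; -17/64; -67/256; -267/1024 }, Right { -133/512; -33/128; -1/4; 0 } ⇒ simplest -533/2048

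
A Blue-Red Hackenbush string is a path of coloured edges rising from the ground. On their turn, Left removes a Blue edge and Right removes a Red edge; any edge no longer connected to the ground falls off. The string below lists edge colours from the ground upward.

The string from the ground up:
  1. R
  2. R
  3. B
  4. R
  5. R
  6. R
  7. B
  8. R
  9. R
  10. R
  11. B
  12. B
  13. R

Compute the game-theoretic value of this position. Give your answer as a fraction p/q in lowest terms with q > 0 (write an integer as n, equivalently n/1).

-3955/2048

G(R) = {  | 0 } → -1
G(RR) = {  | -1, 0 } → -2
G(RRB) = { -2 | -1, 0 } → -3/2
G(RRBR) = { -2 | -3/2, -1, 0 } → -7/4
G(RRBRR) = { -2 | -7/4, -3/2, -1, 0 } → -15/8
G(RRBRRR) = { -2 | -15/8, -7/4, -3/2, -1, 0 } → -31/16
G(RRBRRRB) = { -2, -31/16 | -15/8, -7/4, -3/2, -1, 0 } → -61/32
G(RRBRRRBR) = { -2, -31/16 | -61/32, -15/8, -7/4, -3/2, -1, 0 } → -123/64
G(RRBRRRBRR) = { -2, -31/16 | -123/64, -61/32, -15/8, -7/4, -3/2, -1, 0 } → -247/128
G(RRBRRRBRRR) = { -2, -31/16 | -247/128, -123/64, -61/32, -15/8, -7/4, -3/2, -1, 0 } → -495/256
G(RRBRRRBRRRB) = { -2, -31/16, -495/256 | -247/128, -123/64, -61/32, -15/8, -7/4, -3/2, -1, 0 } → -989/512
G(RRBRRRBRRRBB) = { -2, -31/16, -495/256, -989/512 | -247/128, -123/64, -61/32, -15/8, -7/4, -3/2, -1, 0 } → -1977/1024
G(RRBRRRBRRRBBR) = { -2, -31/16, -495/256, -989/512 | -1977/1024, -247/128, -123/64, -61/32, -15/8, -7/4, -3/2, -1, 0 } → -3955/2048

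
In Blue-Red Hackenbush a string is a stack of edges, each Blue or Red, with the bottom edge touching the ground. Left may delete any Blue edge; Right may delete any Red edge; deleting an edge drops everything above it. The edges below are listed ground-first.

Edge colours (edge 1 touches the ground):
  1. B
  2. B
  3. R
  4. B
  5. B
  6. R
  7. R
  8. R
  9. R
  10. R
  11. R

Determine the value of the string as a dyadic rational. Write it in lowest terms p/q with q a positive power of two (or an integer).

Recurse on prefixes of the 11-edge string B B R B B R R R R R R:
step 1: add B to get B; options L={ 0 } R={ · } -> 1
step 2: add B to get BB; options L={ 0 1 } R={ · } -> 2
step 3: add R to get BBR; options L={ 0 1 } R={ 2 } -> 3/2
step 4: add B to get BBRB; options L={ 0 1 3/2 } R={ 2 } -> 7/4
step 5: add B to get BBRBB; options L={ 0 1 3/2 7/4 } R={ 2 } -> 15/8
step 6: add R to get BBRBBR; options L={ 0 1 3/2 7/4 } R={ 15/8 2 } -> 29/16
step 7: add R to get BBRBBRR; options L={ 0 1 3/2 7/4 } R={ 29/16 15/8 2 } -> 57/32
step 8: add R to get BBRBBRRR; options L={ 0 1 3/2 7/4 } R={ 57/32 29/16 15/8 2 } -> 113/64
step 9: add R to get BBRBBRRRR; options L={ 0 1 3/2 7/4 } R={ 113/64 57/32 29/16 15/8 2 } -> 225/128
step 10: add R to get BBRBBRRRRR; options L={ 0 1 3/2 7/4 } R={ 225/128 113/64 57/32 29/16 15/8 2 } -> 449/256
step 11: add R to get BBRBBRRRRRR; options L={ 0 1 3/2 7/4 } R={ 449/256 225/128 113/64 57/32 29/16 15/8 2 } -> 897/512

897/512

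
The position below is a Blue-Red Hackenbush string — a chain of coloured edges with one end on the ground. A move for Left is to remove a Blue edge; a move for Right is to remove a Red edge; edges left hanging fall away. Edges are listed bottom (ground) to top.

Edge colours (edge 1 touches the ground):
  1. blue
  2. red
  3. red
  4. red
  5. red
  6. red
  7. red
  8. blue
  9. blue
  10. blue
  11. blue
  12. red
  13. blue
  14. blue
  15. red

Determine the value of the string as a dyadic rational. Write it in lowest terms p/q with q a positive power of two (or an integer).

493/16384

g(b) = { 0 | (no moves) } — 1
g(br) = { 0 | 1 } — 1/2
g(brr) = { 0 | 1/2 1 } — 1/4
g(brrr) = { 0 | 1/4 1/2 1 } — 1/8
g(brrrr) = { 0 | 1/8 1/4 1/2 1 } — 1/16
g(brrrrr) = { 0 | 1/16 1/8 1/4 1/2 1 } — 1/32
g(brrrrrr) = { 0 | 1/32 1/16 1/8 1/4 1/2 1 } — 1/64
g(brrrrrrb) = { 0 1/64 | 1/32 1/16 1/8 1/4 1/2 1 } — 3/128
g(brrrrrrbb) = { 0 1/64 3/128 | 1/32 1/16 1/8 1/4 1/2 1 } — 7/256
g(brrrrrrbbb) = { 0 1/64 3/128 7/256 | 1/32 1/16 1/8 1/4 1/2 1 } — 15/512
g(brrrrrrbbbb) = { 0 1/64 3/128 7/256 15/512 | 1/32 1/16 1/8 1/4 1/2 1 } — 31/1024
g(brrrrrrbbbbr) = { 0 1/64 3/128 7/256 15/512 | 31/1024 1/32 1/16 1/8 1/4 1/2 1 } — 61/2048
g(brrrrrrbbbbrb) = { 0 1/64 3/128 7/256 15/512 61/2048 | 31/1024 1/32 1/16 1/8 1/4 1/2 1 } — 123/4096
g(brrrrrrbbbbrbb) = { 0 1/64 3/128 7/256 15/512 61/2048 123/4096 | 31/1024 1/32 1/16 1/8 1/4 1/2 1 } — 247/8192
g(brrrrrrbbbbrbbr) = { 0 1/64 3/128 7/256 15/512 61/2048 123/4096 | 247/8192 31/1024 1/32 1/16 1/8 1/4 1/2 1 } — 493/16384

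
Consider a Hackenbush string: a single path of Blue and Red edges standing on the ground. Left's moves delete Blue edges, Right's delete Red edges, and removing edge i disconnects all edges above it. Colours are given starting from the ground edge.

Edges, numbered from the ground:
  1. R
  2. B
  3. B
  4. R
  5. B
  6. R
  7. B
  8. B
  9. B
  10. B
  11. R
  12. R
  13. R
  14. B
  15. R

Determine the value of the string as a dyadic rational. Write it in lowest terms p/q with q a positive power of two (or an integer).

step 1: add R to get R; options L={ ∅ } R={ 0 } ⇒ -1
step 2: add B to get RB; options L={ -1 } R={ 0 } ⇒ -1/2
step 3: add B to get RBB; options L={ -1; -1/2 } R={ 0 } ⇒ -1/4
step 4: add R to get RBBR; options L={ -1; -1/2 } R={ -1/4; 0 } ⇒ -3/8
step 5: add B to get RBBRB; options L={ -1; -1/2; -3/8 } R={ -1/4; 0 } ⇒ -5/16
step 6: add R to get RBBRBR; options L={ -1; -1/2; -3/8 } R={ -5/16; -1/4; 0 } ⇒ -11/32
step 7: add B to get RBBRBRB; options L={ -1; -1/2; -3/8; -11/32 } R={ -5/16; -1/4; 0 } ⇒ -21/64
step 8: add B to get RBBRBRBB; options L={ -1; -1/2; -3/8; -11/32; -21/64 } R={ -5/16; -1/4; 0 } ⇒ -41/128
step 9: add B to get RBBRBRBBB; options L={ -1; -1/2; -3/8; -11/32; -21/64; -41/128 } R={ -5/16; -1/4; 0 } ⇒ -81/256
step 10: add B to get RBBRBRBBBB; options L={ -1; -1/2; -3/8; -11/32; -21/64; -41/128; -81/256 } R={ -5/16; -1/4; 0 } ⇒ -161/512
step 11: add R to get RBBRBRBBBBR; options L={ -1; -1/2; -3/8; -11/32; -21/64; -41/128; -81/256 } R={ -161/512; -5/16; -1/4; 0 } ⇒ -323/1024
step 12: add R to get RBBRBRBBBBRR; options L={ -1; -1/2; -3/8; -11/32; -21/64; -41/128; -81/256 } R={ -323/1024; -161/512; -5/16; -1/4; 0 } ⇒ -647/2048
step 13: add R to get RBBRBRBBBBRRR; options L={ -1; -1/2; -3/8; -11/32; -21/64; -41/128; -81/256 } R={ -647/2048; -323/1024; -161/512; -5/16; -1/4; 0 } ⇒ -1295/4096
step 14: add B to get RBBRBRBBBBRRRB; options L={ -1; -1/2; -3/8; -11/32; -21/64; -41/128; -81/256; -1295/4096 } R={ -647/2048; -323/1024; -161/512; -5/16; -1/4; 0 } ⇒ -2589/8192
step 15: add R to get RBBRBRBBBBRRRBR; options L={ -1; -1/2; -3/8; -11/32; -21/64; -41/128; -81/256; -1295/4096 } R={ -2589/8192; -647/2048; -323/1024; -161/512; -5/16; -1/4; 0 } ⇒ -5179/16384

-5179/16384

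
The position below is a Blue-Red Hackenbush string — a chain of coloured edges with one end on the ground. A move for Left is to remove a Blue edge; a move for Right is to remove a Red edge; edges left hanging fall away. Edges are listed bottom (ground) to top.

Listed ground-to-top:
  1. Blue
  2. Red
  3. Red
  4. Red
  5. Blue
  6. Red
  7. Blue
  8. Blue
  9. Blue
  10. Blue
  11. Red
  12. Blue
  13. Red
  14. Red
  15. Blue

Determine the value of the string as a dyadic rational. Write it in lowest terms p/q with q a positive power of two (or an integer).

3027/16384

B: Left { 0 }, Right { — } gives simplest 1
BR: Left { 0 }, Right { 1 } gives simplest 1/2
BRR: Left { 0 }, Right { 1/2; 1 } gives simplest 1/4
BRRR: Left { 0 }, Right { 1/4; 1/2; 1 } gives simplest 1/8
BRRRB: Left { 0; 1/8 }, Right { 1/4; 1/2; 1 } gives simplest 3/16
BRRRBR: Left { 0; 1/8 }, Right { 3/16; 1/4; 1/2; 1 } gives simplest 5/32
BRRRBRB: Left { 0; 1/8; 5/32 }, Right { 3/16; 1/4; 1/2; 1 } gives simplest 11/64
BRRRBRBB: Left { 0; 1/8; 5/32; 11/64 }, Right { 3/16; 1/4; 1/2; 1 } gives simplest 23/128
BRRRBRBBB: Left { 0; 1/8; 5/32; 11/64; 23/128 }, Right { 3/16; 1/4; 1/2; 1 } gives simplest 47/256
BRRRBRBBBB: Left { 0; 1/8; 5/32; 11/64; 23/128; 47/256 }, Right { 3/16; 1/4; 1/2; 1 } gives simplest 95/512
BRRRBRBBBBR: Left { 0; 1/8; 5/32; 11/64; 23/128; 47/256 }, Right { 95/512; 3/16; 1/4; 1/2; 1 } gives simplest 189/1024
BRRRBRBBBBRB: Left { 0; 1/8; 5/32; 11/64; 23/128; 47/256; 189/1024 }, Right { 95/512; 3/16; 1/4; 1/2; 1 } gives simplest 379/2048
BRRRBRBBBBRBR: Left { 0; 1/8; 5/32; 11/64; 23/128; 47/256; 189/1024 }, Right { 379/2048; 95/512; 3/16; 1/4; 1/2; 1 } gives simplest 757/4096
BRRRBRBBBBRBRR: Left { 0; 1/8; 5/32; 11/64; 23/128; 47/256; 189/1024 }, Right { 757/4096; 379/2048; 95/512; 3/16; 1/4; 1/2; 1 } gives simplest 1513/8192
BRRRBRBBBBRBRRB: Left { 0; 1/8; 5/32; 11/64; 23/128; 47/256; 189/1024; 1513/8192 }, Right { 757/4096; 379/2048; 95/512; 3/16; 1/4; 1/2; 1 } gives simplest 3027/16384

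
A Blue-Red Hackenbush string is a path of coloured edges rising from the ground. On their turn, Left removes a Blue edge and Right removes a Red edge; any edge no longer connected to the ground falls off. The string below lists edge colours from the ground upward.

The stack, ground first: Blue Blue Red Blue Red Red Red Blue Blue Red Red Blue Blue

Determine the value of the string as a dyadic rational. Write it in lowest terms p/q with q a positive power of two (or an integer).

3175/2048

Build value(s[:k]) for k = 1..13, string s = Blue Blue Red Blue Red Red Red Blue Blue Red Red Blue Blue.
edge 1 of 13 (Blue): { 0 | (no moves) } ⇒ 1
edge 2 of 13 (Blue): { 0 1 | (no moves) } ⇒ 2
edge 3 of 13 (Red): { 0 1 | 2 } ⇒ 3/2
edge 4 of 13 (Blue): { 0 1 3/2 | 2 } ⇒ 7/4
edge 5 of 13 (Red): { 0 1 3/2 | 7/4 2 } ⇒ 13/8
edge 6 of 13 (Red): { 0 1 3/2 | 13/8 7/4 2 } ⇒ 25/16
edge 7 of 13 (Red): { 0 1 3/2 | 25/16 13/8 7/4 2 } ⇒ 49/32
edge 8 of 13 (Blue): { 0 1 3/2 49/32 | 25/16 13/8 7/4 2 } ⇒ 99/64
edge 9 of 13 (Blue): { 0 1 3/2 49/32 99/64 | 25/16 13/8 7/4 2 } ⇒ 199/128
edge 10 of 13 (Red): { 0 1 3/2 49/32 99/64 | 199/128 25/16 13/8 7/4 2 } ⇒ 397/256
edge 11 of 13 (Red): { 0 1 3/2 49/32 99/64 | 397/256 199/128 25/16 13/8 7/4 2 } ⇒ 793/512
edge 12 of 13 (Blue): { 0 1 3/2 49/32 99/64 793/512 | 397/256 199/128 25/16 13/8 7/4 2 } ⇒ 1587/1024
edge 13 of 13 (Blue): { 0 1 3/2 49/32 99/64 793/512 1587/1024 | 397/256 199/128 25/16 13/8 7/4 2 } ⇒ 3175/2048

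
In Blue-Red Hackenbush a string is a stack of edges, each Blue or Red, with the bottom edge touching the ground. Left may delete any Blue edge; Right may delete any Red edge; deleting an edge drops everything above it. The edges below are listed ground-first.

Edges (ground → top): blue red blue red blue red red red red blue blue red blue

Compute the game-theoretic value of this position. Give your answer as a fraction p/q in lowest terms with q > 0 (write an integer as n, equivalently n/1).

Recurse on prefixes of the 13-edge string blue red blue red blue red red red red blue blue red blue:
step 1: add blue to get b; options L={ 0 } R={ ∅ } ⇒ 1
step 2: add red to get br; options L={ 0 } R={ 1 } ⇒ 1/2
step 3: add blue to get brb; options L={ 0; 1/2 } R={ 1 } ⇒ 3/4
step 4: add red to get brbr; options L={ 0; 1/2 } R={ 3/4; 1 } ⇒ 5/8
step 5: add blue to get brbrb; options L={ 0; 1/2; 5/8 } R={ 3/4; 1 } ⇒ 11/16
step 6: add red to get brbrbr; options L={ 0; 1/2; 5/8 } R={ 11/16; 3/4; 1 } ⇒ 21/32
step 7: add red to get brbrbrr; options L={ 0; 1/2; 5/8 } R={ 21/32; 11/16; 3/4; 1 } ⇒ 41/64
step 8: add red to get brbrbrrr; options L={ 0; 1/2; 5/8 } R={ 41/64; 21/32; 11/16; 3/4; 1 } ⇒ 81/128
step 9: add red to get brbrbrrrr; options L={ 0; 1/2; 5/8 } R={ 81/128; 41/64; 21/32; 11/16; 3/4; 1 } ⇒ 161/256
step 10: add blue to get brbrbrrrrb; options L={ 0; 1/2; 5/8; 161/256 } R={ 81/128; 41/64; 21/32; 11/16; 3/4; 1 } ⇒ 323/512
step 11: add blue to get brbrbrrrrbb; options L={ 0; 1/2; 5/8; 161/256; 323/512 } R={ 81/128; 41/64; 21/32; 11/16; 3/4; 1 } ⇒ 647/1024
step 12: add red to get brbrbrrrrbbr; options L={ 0; 1/2; 5/8; 161/256; 323/512 } R={ 647/1024; 81/128; 41/64; 21/32; 11/16; 3/4; 1 } ⇒ 1293/2048
step 13: add blue to get brbrbrrrrbbrb; options L={ 0; 1/2; 5/8; 161/256; 323/512; 1293/2048 } R={ 647/1024; 81/128; 41/64; 21/32; 11/16; 3/4; 1 } ⇒ 2587/4096

2587/4096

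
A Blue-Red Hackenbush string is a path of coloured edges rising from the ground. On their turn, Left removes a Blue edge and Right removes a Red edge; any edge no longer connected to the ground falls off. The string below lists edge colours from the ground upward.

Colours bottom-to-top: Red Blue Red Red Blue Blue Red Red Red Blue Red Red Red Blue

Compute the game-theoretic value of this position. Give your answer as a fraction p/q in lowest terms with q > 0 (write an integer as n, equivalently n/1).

Recurse on prefixes of the 14-edge string Red Blue Red Red Blue Blue Red Red Red Blue Red Red Red Blue:
1 of 14 · R · max L −∞ · min R 0 -> -1
2 of 14 · RB · max L -1 · min R 0 -> -1/2
3 of 14 · RBR · max L -1 · min R -1/2 -> -3/4
4 of 14 · RBRR · max L -1 · min R -3/4 -> -7/8
5 of 14 · RBRRB · max L -7/8 · min R -3/4 -> -13/16
6 of 14 · RBRRBB · max L -13/16 · min R -3/4 -> -25/32
7 of 14 · RBRRBBR · max L -13/16 · min R -25/32 -> -51/64
8 of 14 · RBRRBBRR · max L -13/16 · min R -51/64 -> -103/128
9 of 14 · RBRRBBRRR · max L -13/16 · min R -103/128 -> -207/256
10 of 14 · RBRRBBRRRB · max L -207/256 · min R -103/128 -> -413/512
11 of 14 · RBRRBBRRRBR · max L -207/256 · min R -413/512 -> -827/1024
12 of 14 · RBRRBBRRRBRR · max L -207/256 · min R -827/1024 -> -1655/2048
13 of 14 · RBRRBBRRRBRRR · max L -207/256 · min R -1655/2048 -> -3311/4096
14 of 14 · RBRRBBRRRBRRRB · max L -3311/4096 · min R -1655/2048 -> -6621/8192

-6621/8192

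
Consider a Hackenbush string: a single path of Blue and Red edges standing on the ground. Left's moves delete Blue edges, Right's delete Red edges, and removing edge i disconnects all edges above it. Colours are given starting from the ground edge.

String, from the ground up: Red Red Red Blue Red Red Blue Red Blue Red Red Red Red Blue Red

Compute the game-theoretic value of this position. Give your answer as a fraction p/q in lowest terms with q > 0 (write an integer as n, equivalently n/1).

-11643/4096

Build v(s[:k]) for k = 1..15, string s = Red Red Red Blue Red Red Blue Red Blue Red Red Red Red Blue Red.
edge 1 of 15 (Red): { (no moves) | 0 } so -1
edge 2 of 15 (Red): { (no moves) | -1, 0 } so -2
edge 3 of 15 (Red): { (no moves) | -2, -1, 0 } so -3
edge 4 of 15 (Blue): { -3 | -2, -1, 0 } so -5/2
edge 5 of 15 (Red): { -3 | -5/2, -2, -1, 0 } so -11/4
edge 6 of 15 (Red): { -3 | -11/4, -5/2, -2, -1, 0 } so -23/8
edge 7 of 15 (Blue): { -3, -23/8 | -11/4, -5/2, -2, -1, 0 } so -45/16
edge 8 of 15 (Red): { -3, -23/8 | -45/16, -11/4, -5/2, -2, -1, 0 } so -91/32
edge 9 of 15 (Blue): { -3, -23/8, -91/32 | -45/16, -11/4, -5/2, -2, -1, 0 } so -181/64
edge 10 of 15 (Red): { -3, -23/8, -91/32 | -181/64, -45/16, -11/4, -5/2, -2, -1, 0 } so -363/128
edge 11 of 15 (Red): { -3, -23/8, -91/32 | -363/128, -181/64, -45/16, -11/4, -5/2, -2, -1, 0 } so -727/256
edge 12 of 15 (Red): { -3, -23/8, -91/32 | -727/256, -363/128, -181/64, -45/16, -11/4, -5/2, -2, -1, 0 } so -1455/512
edge 13 of 15 (Red): { -3, -23/8, -91/32 | -1455/512, -727/256, -363/128, -181/64, -45/16, -11/4, -5/2, -2, -1, 0 } so -2911/1024
edge 14 of 15 (Blue): { -3, -23/8, -91/32, -2911/1024 | -1455/512, -727/256, -363/128, -181/64, -45/16, -11/4, -5/2, -2, -1, 0 } so -5821/2048
edge 15 of 15 (Red): { -3, -23/8, -91/32, -2911/1024 | -5821/2048, -1455/512, -727/256, -363/128, -181/64, -45/16, -11/4, -5/2, -2, -1, 0 } so -11643/4096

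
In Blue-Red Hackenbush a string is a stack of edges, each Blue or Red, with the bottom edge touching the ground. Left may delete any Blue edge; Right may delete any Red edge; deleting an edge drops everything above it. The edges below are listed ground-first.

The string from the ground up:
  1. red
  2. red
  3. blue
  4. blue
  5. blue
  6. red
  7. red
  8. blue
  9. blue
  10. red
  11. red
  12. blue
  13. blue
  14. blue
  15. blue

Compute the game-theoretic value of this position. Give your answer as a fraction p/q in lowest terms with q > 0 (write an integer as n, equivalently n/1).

-9825/8192

Build val(s[:k]) for k = 1..15, string s = red red blue blue blue red red blue blue red red blue blue blue blue.
r: Left { none }, Right { 0 } = simplest -1
rr: Left { none }, Right { -1, 0 } = simplest -2
rrb: Left { -2 }, Right { -1, 0 } = simplest -3/2
rrbb: Left { -2, -3/2 }, Right { -1, 0 } = simplest -5/4
rrbbb: Left { -2, -3/2, -5/4 }, Right { -1, 0 } = simplest -9/8
rrbbbr: Left { -2, -3/2, -5/4 }, Right { -9/8, -1, 0 } = simplest -19/16
rrbbbrr: Left { -2, -3/2, -5/4 }, Right { -19/16, -9/8, -1, 0 } = simplest -39/32
rrbbbrrb: Left { -2, -3/2, -5/4, -39/32 }, Right { -19/16, -9/8, -1, 0 } = simplest -77/64
rrbbbrrbb: Left { -2, -3/2, -5/4, -39/32, -77/64 }, Right { -19/16, -9/8, -1, 0 } = simplest -153/128
rrbbbrrbbr: Left { -2, -3/2, -5/4, -39/32, -77/64 }, Right { -153/128, -19/16, -9/8, -1, 0 } = simplest -307/256
rrbbbrrbbrr: Left { -2, -3/2, -5/4, -39/32, -77/64 }, Right { -307/256, -153/128, -19/16, -9/8, -1, 0 } = simplest -615/512
rrbbbrrbbrrb: Left { -2, -3/2, -5/4, -39/32, -77/64, -615/512 }, Right { -307/256, -153/128, -19/16, -9/8, -1, 0 } = simplest -1229/1024
rrbbbrrbbrrbb: Left { -2, -3/2, -5/4, -39/32, -77/64, -615/512, -1229/1024 }, Right { -307/256, -153/128, -19/16, -9/8, -1, 0 } = simplest -2457/2048
rrbbbrrbbrrbbb: Left { -2, -3/2, -5/4, -39/32, -77/64, -615/512, -1229/1024, -2457/2048 }, Right { -307/256, -153/128, -19/16, -9/8, -1, 0 } = simplest -4913/4096
rrbbbrrbbrrbbbb: Left { -2, -3/2, -5/4, -39/32, -77/64, -615/512, -1229/1024, -2457/2048, -4913/4096 }, Right { -307/256, -153/128, -19/16, -9/8, -1, 0 } = simplest -9825/8192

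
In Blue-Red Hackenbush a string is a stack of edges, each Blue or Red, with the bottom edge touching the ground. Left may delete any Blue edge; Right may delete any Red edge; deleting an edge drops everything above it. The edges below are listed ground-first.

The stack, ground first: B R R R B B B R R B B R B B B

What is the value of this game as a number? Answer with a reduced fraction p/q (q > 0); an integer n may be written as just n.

g(B) = { 0 | none } = 1
g(BR) = { 0 | 1 } = 1/2
g(BRR) = { 0 | 1/2; 1 } = 1/4
g(BRRR) = { 0 | 1/4; 1/2; 1 } = 1/8
g(BRRRB) = { 0; 1/8 | 1/4; 1/2; 1 } = 3/16
g(BRRRBB) = { 0; 1/8; 3/16 | 1/4; 1/2; 1 } = 7/32
g(BRRRBBB) = { 0; 1/8; 3/16; 7/32 | 1/4; 1/2; 1 } = 15/64
g(BRRRBBBR) = { 0; 1/8; 3/16; 7/32 | 15/64; 1/4; 1/2; 1 } = 29/128
g(BRRRBBBRR) = { 0; 1/8; 3/16; 7/32 | 29/128; 15/64; 1/4; 1/2; 1 } = 57/256
g(BRRRBBBRRB) = { 0; 1/8; 3/16; 7/32; 57/256 | 29/128; 15/64; 1/4; 1/2; 1 } = 115/512
g(BRRRBBBRRBB) = { 0; 1/8; 3/16; 7/32; 57/256; 115/512 | 29/128; 15/64; 1/4; 1/2; 1 } = 231/1024
g(BRRRBBBRRBBR) = { 0; 1/8; 3/16; 7/32; 57/256; 115/512 | 231/1024; 29/128; 15/64; 1/4; 1/2; 1 } = 461/2048
g(BRRRBBBRRBBRB) = { 0; 1/8; 3/16; 7/32; 57/256; 115/512; 461/2048 | 231/1024; 29/128; 15/64; 1/4; 1/2; 1 } = 923/4096
g(BRRRBBBRRBBRBB) = { 0; 1/8; 3/16; 7/32; 57/256; 115/512; 461/2048; 923/4096 | 231/1024; 29/128; 15/64; 1/4; 1/2; 1 } = 1847/8192
g(BRRRBBBRRBBRBBB) = { 0; 1/8; 3/16; 7/32; 57/256; 115/512; 461/2048; 923/4096; 1847/8192 | 231/1024; 29/128; 15/64; 1/4; 1/2; 1 } = 3695/16384

3695/16384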